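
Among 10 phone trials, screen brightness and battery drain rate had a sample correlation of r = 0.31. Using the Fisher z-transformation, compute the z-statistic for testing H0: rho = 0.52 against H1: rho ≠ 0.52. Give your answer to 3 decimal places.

z_r = atanh(0.31) = 0.320545,  z_0 = atanh(0.52) = 0.576340
SE = 1/√(n−3) = 1/√7 = 0.377964
z = (z_r − z_0)/SE = (0.320545 − 0.576340) / 0.377964 = -0.255795 / 0.377964 = -0.677

-0.677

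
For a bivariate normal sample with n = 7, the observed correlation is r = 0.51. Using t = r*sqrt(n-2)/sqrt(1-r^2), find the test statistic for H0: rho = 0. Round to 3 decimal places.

1.326

1 − r² = 1 − 0.2601 = 0.7399;  √(1−r²) = 0.860174
√(n−2) = √5 = 2.236068
t = r·√(n−2)/√(1−r²) = 0.51 · 2.236068 / 0.860174 = 1.326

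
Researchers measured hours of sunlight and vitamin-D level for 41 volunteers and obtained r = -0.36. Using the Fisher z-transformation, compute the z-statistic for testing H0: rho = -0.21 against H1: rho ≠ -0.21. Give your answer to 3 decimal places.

Fisher z: atanh(-0.36) = -0.376886, atanh(-0.21) = -0.213171
z = (z_r − z_0)·√(n−3) = (-0.376886 − (-0.213171))·√38 = -0.163715 · 6.164414 = -1.009

-1.009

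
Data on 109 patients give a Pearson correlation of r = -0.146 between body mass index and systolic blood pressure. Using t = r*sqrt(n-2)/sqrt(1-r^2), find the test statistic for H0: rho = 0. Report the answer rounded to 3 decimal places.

-1.527

1 − r² = 1 − 0.021316 = 0.978684;  √(1−r²) = 0.989285
√(n−2) = √107 = 10.344080
t = r·√(n−2)/√(1−r²) = -0.146 · 10.344080 / 0.989285 = -1.527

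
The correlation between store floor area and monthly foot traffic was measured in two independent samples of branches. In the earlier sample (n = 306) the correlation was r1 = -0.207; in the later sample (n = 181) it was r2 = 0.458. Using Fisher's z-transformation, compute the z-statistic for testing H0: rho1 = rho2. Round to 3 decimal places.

-7.463

z1 = atanh(-0.207) = -0.210035,  z2 = atanh(0.458) = 0.494777
SE = √(1/(n1−3) + 1/(n2−3)) = √(1/303 + 1/178) = √(0.0033003 + 0.0056180) = √0.0089183 = 0.094437
z = (z1 − z2)/SE = (-0.210035 − 0.494777) / 0.094437 = -0.704812 / 0.094437 = -7.463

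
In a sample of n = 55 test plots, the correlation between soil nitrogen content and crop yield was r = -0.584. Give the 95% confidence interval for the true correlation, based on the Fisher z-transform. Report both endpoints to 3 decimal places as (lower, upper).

(-0.735, -0.377)

z_r = atanh(-0.584) = -0.668512;  SE = 1/√(n−3) = 1/√52 = 0.138675
z-limits: -0.668512 ± 1.960·0.138675 = -0.668512 ± 0.271803 = [-0.940315, -0.396709]
ρ-limits: (tanh -0.940315, tanh -0.396709) = (-0.735, -0.377)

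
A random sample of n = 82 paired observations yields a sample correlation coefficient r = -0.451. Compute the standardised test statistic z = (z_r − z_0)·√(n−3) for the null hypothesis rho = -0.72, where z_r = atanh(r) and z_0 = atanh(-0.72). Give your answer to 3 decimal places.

Fisher z: atanh(-0.451) = -0.485955, atanh(-0.72) = -0.907645
z = (z_r − z_0)·√(n−3) = (-0.485955 − (-0.907645))·√79 = 0.421690 · 8.888194 = 3.748

3.748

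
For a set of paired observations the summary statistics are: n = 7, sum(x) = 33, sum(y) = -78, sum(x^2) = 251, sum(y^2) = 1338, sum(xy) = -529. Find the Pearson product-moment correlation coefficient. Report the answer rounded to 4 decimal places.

-0.7625

S_xy = nΣxy − ΣxΣy = 7·(-529) − 33·(-78) = -3703 − (-2574) = -1129
S_xx = nΣx² − (Σx)² = 7·251 − 33² = 1757 − 1089 = 668
S_yy = nΣy² − (Σy)² = 7·1338 − (-78)² = 9366 − 6084 = 3282
r = S_xy / √(S_xx·S_yy) = -1129 / √(668·3282) = -1129 / √2192376 = -1129 / 1480.6674 = -0.7625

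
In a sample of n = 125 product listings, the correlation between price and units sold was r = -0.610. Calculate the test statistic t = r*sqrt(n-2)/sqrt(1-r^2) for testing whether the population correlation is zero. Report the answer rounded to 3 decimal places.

t = r·√(n−2) / √(1−r²) with r = -0.610, n = 125
  = -0.610·√123 / √(1 − 0.372100)
  = -0.610·11.090537 / 0.792401
  = -6.765228 / 0.792401 = -8.538

-8.538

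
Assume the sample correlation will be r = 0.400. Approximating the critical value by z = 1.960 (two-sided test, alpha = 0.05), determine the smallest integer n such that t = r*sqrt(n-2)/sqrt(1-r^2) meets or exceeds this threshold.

Need r·√(n−2)/√(1−r²) ≥ 1.960
√(n−2) ≥ 1.960·√(1−0.160000) / 0.400 = 1.960·0.916515 / 0.400 = 4.4909
n−2 ≥ 20.1682  ⇒  n ≥ 22.1682
Smallest integer n = 23

23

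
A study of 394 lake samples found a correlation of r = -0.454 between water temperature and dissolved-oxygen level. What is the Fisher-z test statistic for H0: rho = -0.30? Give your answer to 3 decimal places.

z_r = atanh(-0.454) = -0.489727,  z_0 = atanh(-0.30) = -0.309520
SE = 1/√(n−3) = 1/√391 = 0.050572
z = (z_r − z_0)/SE = (-0.489727 − (-0.309520)) / 0.050572 = -0.180207 / 0.050572 = -3.563

-3.563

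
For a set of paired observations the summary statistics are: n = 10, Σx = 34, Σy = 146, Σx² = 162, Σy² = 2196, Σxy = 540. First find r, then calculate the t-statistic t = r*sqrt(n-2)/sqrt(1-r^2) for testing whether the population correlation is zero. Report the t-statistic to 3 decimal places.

3.740

Numerator: nΣxy − (Σx)(Σy) = 10·540 − (34)(146) = 436
Denominator: √[(nΣx²−(Σx)²)(nΣy²−(Σy)²)]
  nΣx²−(Σx)² = 10·162 − 1156 = 464;  nΣy²−(Σy)² = 10·2196 − 21316 = 644
  √(464·644) = √298816 = 546.6406
r = 436 / 546.6406 = 0.7976
t = r·√(n−2)/√(1−r²) = 0.7976·√8 / √(1−0.636166) = 2.255953 / 0.603187 = 3.740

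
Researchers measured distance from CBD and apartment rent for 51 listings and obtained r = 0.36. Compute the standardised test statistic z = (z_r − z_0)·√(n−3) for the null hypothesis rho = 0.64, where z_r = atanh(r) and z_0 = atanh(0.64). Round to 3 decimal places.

-2.642

Fisher z: atanh(0.36) = 0.376886, atanh(0.64) = 0.758174
z = (z_r − z_0)·√(n−3) = (0.376886 − 0.758174)·√48 = -0.381288 · 6.928203 = -2.642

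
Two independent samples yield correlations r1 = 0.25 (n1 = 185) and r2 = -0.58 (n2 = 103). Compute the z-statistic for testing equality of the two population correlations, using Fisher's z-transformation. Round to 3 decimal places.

7.374

Fisher z-transforms: z1 = atanh(0.25) = 0.255413, z2 = atanh(-0.58) = -0.662463; difference d = 0.917876
Var(d) = 1/182 + 1/100 = 0.0054945 + 0.0100000 = 0.0154945
z = d/√Var(d) = 0.917876 / √0.0154945 = 0.917876 / 0.124477 = 7.374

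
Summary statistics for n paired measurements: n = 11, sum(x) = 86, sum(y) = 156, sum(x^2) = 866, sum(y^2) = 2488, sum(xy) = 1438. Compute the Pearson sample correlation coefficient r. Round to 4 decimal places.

Numerator: nΣxy − (Σx)(Σy) = 11·1438 − (86)(156) = 2402
Denominator: √[(nΣx²−(Σx)²)(nΣy²−(Σy)²)]
  nΣx²−(Σx)² = 11·866 − 7396 = 2130;  nΣy²−(Σy)² = 11·2488 − 24336 = 3032
  √(2130·3032) = √6458160 = 2541.2910
r = 2402 / 2541.2910 = 0.9452

0.9452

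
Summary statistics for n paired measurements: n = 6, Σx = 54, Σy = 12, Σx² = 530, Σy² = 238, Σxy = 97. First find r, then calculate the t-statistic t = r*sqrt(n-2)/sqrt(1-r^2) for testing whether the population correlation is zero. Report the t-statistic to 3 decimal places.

-0.228

Numerator: nΣxy − (Σx)(Σy) = 6·97 − (54)(12) = -66
Denominator: √[(nΣx²−(Σx)²)(nΣy²−(Σy)²)]
  nΣx²−(Σx)² = 6·530 − 2916 = 264;  nΣy²−(Σy)² = 6·238 − 144 = 1284
  √(264·1284) = √338976 = 582.2165
r = -66 / 582.2165 = -0.1134
t = r·√(n−2)/√(1−r²) = -0.1134·√4 / √(1−0.012860) = -0.226800 / 0.993549 = -0.228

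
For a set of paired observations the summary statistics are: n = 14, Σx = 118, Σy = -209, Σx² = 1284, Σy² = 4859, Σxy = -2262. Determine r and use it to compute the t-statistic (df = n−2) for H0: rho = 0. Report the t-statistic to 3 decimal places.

-3.447

S_xy = nΣxy − ΣxΣy = 14·(-2262) − 118·(-209) = -31668 − (-24662) = -7006
S_xx = nΣx² − (Σx)² = 14·1284 − 118² = 17976 − 13924 = 4052
S_yy = nΣy² − (Σy)² = 14·4859 − (-209)² = 68026 − 43681 = 24345
r = S_xy / √(S_xx·S_yy) = -7006 / √(4052·24345) = -7006 / √98645940 = -7006 / 9932.0663 = -0.7054
t = r·√(n−2)/√(1−r²) = -0.7054·√12 / √(1−0.497589) = -2.443577 / 0.708810 = -3.447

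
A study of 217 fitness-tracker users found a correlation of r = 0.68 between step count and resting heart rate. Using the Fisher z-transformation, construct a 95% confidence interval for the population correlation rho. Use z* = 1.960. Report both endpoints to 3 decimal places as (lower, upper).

(0.601, 0.746)

z_r = atanh(0.68) = 0.829114;  SE = 1/√(n−3) = 1/√214 = 0.068359
z-limits: 0.829114 ± 1.960·0.068359 = 0.829114 ± 0.133984 = [0.695130, 0.963098]
ρ-limits: (tanh 0.695130, tanh 0.963098) = (0.601, 0.746)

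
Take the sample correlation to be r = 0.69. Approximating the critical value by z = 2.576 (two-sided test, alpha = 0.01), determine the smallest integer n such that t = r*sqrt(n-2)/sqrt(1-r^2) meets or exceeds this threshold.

r√(n−2)/√(1−r²) ≥ 2.576  ⇔  n−2 ≥ (2.576)²·(1−r²)/r²
(1−r²)/r² = (1−0.4761)/0.4761 = 1.1004
n ≥ 2 + 6.635776·1.1004 = 2 + 7.3020 = 9.3020
⌈9.3020⌉ = 10

10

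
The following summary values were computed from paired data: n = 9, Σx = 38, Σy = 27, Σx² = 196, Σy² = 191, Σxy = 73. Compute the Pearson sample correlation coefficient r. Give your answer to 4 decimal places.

-0.6556

Numerator: nΣxy − (Σx)(Σy) = 9·73 − (38)(27) = -369
Denominator: √[(nΣx²−(Σx)²)(nΣy²−(Σy)²)]
  nΣx²−(Σx)² = 9·196 − 1444 = 320;  nΣy²−(Σy)² = 9·191 − 729 = 990
  √(320·990) = √316800 = 562.8499
r = -369 / 562.8499 = -0.6556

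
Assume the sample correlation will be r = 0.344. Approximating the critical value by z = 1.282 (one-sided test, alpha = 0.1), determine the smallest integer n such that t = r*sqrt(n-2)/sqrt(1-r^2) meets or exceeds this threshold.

15

r√(n−2)/√(1−r²) ≥ 1.282  ⇔  n−2 ≥ (1.282)²·(1−r²)/r²
(1−r²)/r² = (1−0.118336)/0.118336 = 7.4505
n ≥ 2 + 1.643524·7.4505 = 2 + 12.2451 = 14.2451
⌈14.2451⌉ = 15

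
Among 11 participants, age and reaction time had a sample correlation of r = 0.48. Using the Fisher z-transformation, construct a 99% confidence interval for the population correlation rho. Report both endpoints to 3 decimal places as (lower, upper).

(-0.369, 0.892)

z_r = atanh(0.48) = 0.522984;  SE = 1/√(n−3) = 1/√8 = 0.353553
z-limits: 0.522984 ± 2.576·0.353553 = 0.522984 ± 0.910753 = [-0.387769, 1.433737]
ρ-limits: (tanh -0.387769, tanh 1.433737) = (-0.369, 0.892)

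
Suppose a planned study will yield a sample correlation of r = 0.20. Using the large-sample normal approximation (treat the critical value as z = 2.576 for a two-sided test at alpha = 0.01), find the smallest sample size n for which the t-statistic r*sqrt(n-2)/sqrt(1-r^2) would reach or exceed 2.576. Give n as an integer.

162

r√(n−2)/√(1−r²) ≥ 2.576  ⇔  n−2 ≥ (2.576)²·(1−r²)/r²
(1−r²)/r² = (1−0.0400)/0.0400 = 24.0000
n ≥ 2 + 6.635776·24.0000 = 2 + 159.2586 = 161.2586
⌈161.2586⌉ = 162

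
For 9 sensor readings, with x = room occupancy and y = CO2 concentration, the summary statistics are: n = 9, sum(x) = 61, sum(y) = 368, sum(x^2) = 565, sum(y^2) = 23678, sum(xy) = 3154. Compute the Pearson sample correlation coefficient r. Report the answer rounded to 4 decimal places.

0.5769

Numerator: nΣxy − (Σx)(Σy) = 9·3154 − (61)(368) = 5938
Denominator: √[(nΣx²−(Σx)²)(nΣy²−(Σy)²)]
  nΣx²−(Σx)² = 9·565 − 3721 = 1364;  nΣy²−(Σy)² = 9·23678 − 135424 = 77678
  √(1364·77678) = √105952792 = 10293.3373
r = 5938 / 10293.3373 = 0.5769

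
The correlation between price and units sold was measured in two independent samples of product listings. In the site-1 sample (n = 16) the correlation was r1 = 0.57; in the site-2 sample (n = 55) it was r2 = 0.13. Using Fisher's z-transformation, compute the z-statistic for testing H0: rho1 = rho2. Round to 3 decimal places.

1.667

Fisher z-transforms: z1 = atanh(0.57) = 0.647523, z2 = atanh(0.13) = 0.130740; difference d = 0.516783
Var(d) = 1/13 + 1/52 = 0.0769231 + 0.0192308 = 0.0961539
z = d/√Var(d) = 0.516783 / √0.0961539 = 0.516783 / 0.310087 = 1.667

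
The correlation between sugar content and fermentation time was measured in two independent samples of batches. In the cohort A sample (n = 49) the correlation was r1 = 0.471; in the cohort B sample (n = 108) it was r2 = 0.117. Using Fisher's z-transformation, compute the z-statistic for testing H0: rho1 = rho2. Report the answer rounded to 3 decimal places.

z1 = atanh(0.471) = 0.511355,  z2 = atanh(0.117) = 0.117538
SE = √(1/(n1−3) + 1/(n2−3)) = √(1/46 + 1/105) = √(0.0217391 + 0.0095238) = √0.0312629 = 0.176813
z = (z1 − z2)/SE = (0.511355 − 0.117538) / 0.176813 = 0.393817 / 0.176813 = 2.227

2.227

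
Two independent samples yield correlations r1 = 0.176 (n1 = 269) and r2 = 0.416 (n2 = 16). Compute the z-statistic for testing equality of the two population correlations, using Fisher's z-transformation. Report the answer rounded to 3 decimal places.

-0.933

Fisher z-transforms: z1 = atanh(0.176) = 0.177852, z2 = atanh(0.416) = 0.442845; difference d = -0.264993
Var(d) = 1/266 + 1/13 = 0.0037594 + 0.0769231 = 0.0806825
z = d/√Var(d) = -0.264993 / √0.0806825 = -0.264993 / 0.284047 = -0.933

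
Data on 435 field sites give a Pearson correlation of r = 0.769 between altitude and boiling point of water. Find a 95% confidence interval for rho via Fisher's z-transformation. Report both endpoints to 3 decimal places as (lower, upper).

Fisher z: z_r = atanh(r) = ½·ln((1+0.769)/(1−0.769)) = 1.017876
SE(z) = 1/√(n−3) = 1/√432 = 0.048113
95% ⇒ z* = 1.960; margin = 1.960·0.048113 = 0.094301
CI on z-scale: (0.923575, 1.112177)
Back-transform: tanh(0.923575) = 0.727584, tanh(1.112177) = 0.804831

(0.728, 0.805)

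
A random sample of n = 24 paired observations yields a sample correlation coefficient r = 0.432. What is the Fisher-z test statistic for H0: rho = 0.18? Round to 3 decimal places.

1.285

Fisher z: atanh(0.432) = 0.462353, atanh(0.18) = 0.181983
z = (z_r − z_0)·√(n−3) = (0.462353 − 0.181983)·√21 = 0.280370 · 4.582576 = 1.285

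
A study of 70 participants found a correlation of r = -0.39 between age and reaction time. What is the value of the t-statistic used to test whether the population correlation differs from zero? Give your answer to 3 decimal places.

1 − r² = 1 − 0.1521 = 0.8479;  √(1−r²) = 0.920815
√(n−2) = √68 = 8.246211
t = r·√(n−2)/√(1−r²) = -0.39 · 8.246211 / 0.920815 = -3.493

-3.493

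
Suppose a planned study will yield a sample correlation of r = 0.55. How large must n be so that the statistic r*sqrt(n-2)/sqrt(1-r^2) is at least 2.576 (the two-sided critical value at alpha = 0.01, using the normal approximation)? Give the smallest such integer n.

Need r·√(n−2)/√(1−r²) ≥ 2.576
√(n−2) ≥ 2.576·√(1−0.3025) / 0.55 = 2.576·0.835165 / 0.55 = 3.9116
n−2 ≥ 15.3006  ⇒  n ≥ 17.3006
Smallest integer n = 18

18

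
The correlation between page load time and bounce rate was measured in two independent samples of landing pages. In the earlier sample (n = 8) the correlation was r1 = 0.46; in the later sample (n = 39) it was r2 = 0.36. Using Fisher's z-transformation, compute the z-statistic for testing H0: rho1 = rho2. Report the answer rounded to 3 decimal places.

z1 = atanh(0.46) = 0.497311,  z2 = atanh(0.36) = 0.376886
SE = √(1/(n1−3) + 1/(n2−3)) = √(1/5 + 1/36) = √(0.2000000 + 0.0277778) = √0.2277778 = 0.477261
z = (z1 − z2)/SE = (0.497311 − 0.376886) / 0.477261 = 0.120425 / 0.477261 = 0.252

0.252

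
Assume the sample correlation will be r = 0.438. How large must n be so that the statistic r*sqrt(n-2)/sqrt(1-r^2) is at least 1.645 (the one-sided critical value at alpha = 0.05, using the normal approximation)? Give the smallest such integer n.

14

Need r·√(n−2)/√(1−r²) ≥ 1.645
√(n−2) ≥ 1.645·√(1−0.191844) / 0.438 = 1.645·0.898975 / 0.438 = 3.3763
n−2 ≥ 11.3994  ⇒  n ≥ 13.3994
Smallest integer n = 14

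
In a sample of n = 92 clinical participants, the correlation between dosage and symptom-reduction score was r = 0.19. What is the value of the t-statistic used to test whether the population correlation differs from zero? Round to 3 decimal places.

1.836

1 − r² = 1 − 0.0361 = 0.9639;  √(1−r²) = 0.981784
√(n−2) = √90 = 9.486833
t = r·√(n−2)/√(1−r²) = 0.19 · 9.486833 / 0.981784 = 1.836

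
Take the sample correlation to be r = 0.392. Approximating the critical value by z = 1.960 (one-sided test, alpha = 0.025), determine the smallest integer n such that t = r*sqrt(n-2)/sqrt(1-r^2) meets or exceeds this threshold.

24

Need r·√(n−2)/√(1−r²) ≥ 1.960
√(n−2) ≥ 1.960·√(1−0.153664) / 0.392 = 1.960·0.919965 / 0.392 = 4.5998
n−2 ≥ 21.1582  ⇒  n ≥ 23.1582
Smallest integer n = 24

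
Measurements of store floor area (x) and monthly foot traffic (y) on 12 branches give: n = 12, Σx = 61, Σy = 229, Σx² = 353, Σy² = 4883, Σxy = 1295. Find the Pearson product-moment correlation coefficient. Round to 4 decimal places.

S_xy = nΣxy − ΣxΣy = 12·1295 − 61·229 = 15540 − 13969 = 1571
S_xx = nΣx² − (Σx)² = 12·353 − 61² = 4236 − 3721 = 515
S_yy = nΣy² − (Σy)² = 12·4883 − 229² = 58596 − 52441 = 6155
r = S_xy / √(S_xx·S_yy) = 1571 / √(515·6155) = 1571 / √3169825 = 1571 / 1780.4002 = 0.8824

0.8824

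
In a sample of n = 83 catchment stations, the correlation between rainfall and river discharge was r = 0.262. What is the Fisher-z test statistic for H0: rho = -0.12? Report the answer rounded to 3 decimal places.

Fisher z: atanh(0.262) = 0.268255, atanh(-0.12) = -0.120581
z = (z_r − z_0)·√(n−3) = (0.268255 − (-0.120581))·√80 = 0.388836 · 8.944272 = 3.478

3.478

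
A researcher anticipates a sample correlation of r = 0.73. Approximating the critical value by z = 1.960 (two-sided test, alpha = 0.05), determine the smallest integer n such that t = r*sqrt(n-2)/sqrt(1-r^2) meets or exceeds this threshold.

Need r·√(n−2)/√(1−r²) ≥ 1.960
√(n−2) ≥ 1.960·√(1−0.5329) / 0.73 = 1.960·0.683447 / 0.73 = 1.8350
n−2 ≥ 3.3672  ⇒  n ≥ 5.3672
Smallest integer n = 6

6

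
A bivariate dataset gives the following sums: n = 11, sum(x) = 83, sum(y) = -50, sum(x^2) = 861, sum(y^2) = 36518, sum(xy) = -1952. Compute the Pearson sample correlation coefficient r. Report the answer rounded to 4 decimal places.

Numerator: nΣxy − (Σx)(Σy) = 11·(-1952) − (83)(-50) = -17322
Denominator: √[(nΣx²−(Σx)²)(nΣy²−(Σy)²)]
  nΣx²−(Σx)² = 11·861 − 6889 = 2582;  nΣy²−(Σy)² = 11·36518 − 2500 = 399198
  √(2582·399198) = √1030729236 = 32104.9721
r = -17322 / 32104.9721 = -0.5395

-0.5395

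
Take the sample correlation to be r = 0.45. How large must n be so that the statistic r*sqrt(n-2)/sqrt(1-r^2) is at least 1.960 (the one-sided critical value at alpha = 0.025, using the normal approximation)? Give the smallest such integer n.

Need r·√(n−2)/√(1−r²) ≥ 1.960
√(n−2) ≥ 1.960·√(1−0.2025) / 0.45 = 1.960·0.893029 / 0.45 = 3.8896
n−2 ≥ 15.1290  ⇒  n ≥ 17.1290
Smallest integer n = 18

18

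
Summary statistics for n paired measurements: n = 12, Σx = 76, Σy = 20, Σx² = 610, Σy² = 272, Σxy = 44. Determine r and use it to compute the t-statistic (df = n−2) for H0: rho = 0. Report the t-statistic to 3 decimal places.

-1.692

Numerator: nΣxy − (Σx)(Σy) = 12·44 − (76)(20) = -992
Denominator: √[(nΣx²−(Σx)²)(nΣy²−(Σy)²)]
  nΣx²−(Σx)² = 12·610 − 5776 = 1544;  nΣy²−(Σy)² = 12·272 − 400 = 2864
  √(1544·2864) = √4422016 = 2102.8590
r = -992 / 2102.8590 = -0.4717
t = r·√(n−2)/√(1−r²) = -0.4717·√10 / √(1−0.222501) = -1.491646 / 0.881759 = -1.692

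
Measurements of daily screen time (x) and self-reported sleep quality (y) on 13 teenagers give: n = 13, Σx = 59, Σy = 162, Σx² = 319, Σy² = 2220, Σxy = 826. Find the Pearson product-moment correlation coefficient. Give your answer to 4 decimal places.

0.8940

Numerator: nΣxy − (Σx)(Σy) = 13·826 − (59)(162) = 1180
Denominator: √[(nΣx²−(Σx)²)(nΣy²−(Σy)²)]
  nΣx²−(Σx)² = 13·319 − 3481 = 666;  nΣy²−(Σy)² = 13·2220 − 26244 = 2616
  √(666·2616) = √1742256 = 1319.9455
r = 1180 / 1319.9455 = 0.8940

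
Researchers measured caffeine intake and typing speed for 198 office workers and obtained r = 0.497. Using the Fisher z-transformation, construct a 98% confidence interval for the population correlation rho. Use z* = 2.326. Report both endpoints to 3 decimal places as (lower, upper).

(0.362, 0.612)

Fisher z: z_r = atanh(r) = ½·ln((1+0.497)/(1−0.497)) = 0.545314
SE(z) = 1/√(n−3) = 1/√195 = 0.071611
98% ⇒ z* = 2.326; margin = 2.326·0.071611 = 0.166567
CI on z-scale: (0.378747, 0.711881)
Back-transform: tanh(0.378747) = 0.361619, tanh(0.711881) = 0.611855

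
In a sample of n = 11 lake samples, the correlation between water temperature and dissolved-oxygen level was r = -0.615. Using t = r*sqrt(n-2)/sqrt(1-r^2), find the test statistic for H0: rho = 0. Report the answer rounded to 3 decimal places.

1 − r² = 1 − 0.378225 = 0.621775;  √(1−r²) = 0.788527
√(n−2) = √9 = 3.000000
t = r·√(n−2)/√(1−r²) = -0.615 · 3.000000 / 0.788527 = -2.340

-2.340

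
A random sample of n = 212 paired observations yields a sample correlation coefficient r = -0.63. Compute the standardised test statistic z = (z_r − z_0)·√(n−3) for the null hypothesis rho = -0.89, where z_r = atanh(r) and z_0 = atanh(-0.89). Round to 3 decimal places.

Fisher z: atanh(-0.63) = -0.741416, atanh(-0.89) = -1.421926
z = (z_r − z_0)·√(n−3) = (-0.741416 − (-1.421926))·√209 = 0.680510 · 14.456832 = 9.838

9.838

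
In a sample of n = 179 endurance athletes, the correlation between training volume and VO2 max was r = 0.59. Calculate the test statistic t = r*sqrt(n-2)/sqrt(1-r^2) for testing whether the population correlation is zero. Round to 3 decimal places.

9.722

1 − r² = 1 − 0.3481 = 0.6519;  √(1−r²) = 0.807403
√(n−2) = √177 = 13.304135
t = r·√(n−2)/√(1−r²) = 0.59 · 13.304135 / 0.807403 = 9.722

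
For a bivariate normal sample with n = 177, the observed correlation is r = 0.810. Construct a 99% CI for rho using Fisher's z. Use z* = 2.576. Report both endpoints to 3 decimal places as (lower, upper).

Fisher z: z_r = atanh(r) = ½·ln((1+0.810)/(1−0.810)) = 1.127029
SE(z) = 1/√(n−3) = 1/√174 = 0.075810
99% ⇒ z* = 2.576; margin = 2.576·0.075810 = 0.195287
CI on z-scale: (0.931742, 1.322316)
Back-transform: tanh(0.931742) = 0.731405, tanh(1.322316) = 0.867359

(0.731, 0.867)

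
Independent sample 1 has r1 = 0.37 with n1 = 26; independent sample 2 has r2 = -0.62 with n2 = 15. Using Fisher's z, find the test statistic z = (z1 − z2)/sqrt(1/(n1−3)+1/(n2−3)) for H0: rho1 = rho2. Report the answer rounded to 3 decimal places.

Fisher z-transforms: z1 = atanh(0.37) = 0.388423, z2 = atanh(-0.62) = -0.725005; difference d = 1.113428
Var(d) = 1/23 + 1/12 = 0.0434783 + 0.0833333 = 0.1268116
z = d/√Var(d) = 1.113428 / √0.1268116 = 1.113428 / 0.356106 = 3.127

3.127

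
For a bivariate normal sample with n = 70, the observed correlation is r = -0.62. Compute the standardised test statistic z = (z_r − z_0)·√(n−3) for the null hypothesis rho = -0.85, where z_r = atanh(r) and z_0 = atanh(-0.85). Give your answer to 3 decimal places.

4.348

z_r = atanh(-0.62) = -0.725005,  z_0 = atanh(-0.85) = -1.256153
SE = 1/√(n−3) = 1/√67 = 0.122169
z = (z_r − z_0)/SE = (-0.725005 − (-1.256153)) / 0.122169 = 0.531148 / 0.122169 = 4.348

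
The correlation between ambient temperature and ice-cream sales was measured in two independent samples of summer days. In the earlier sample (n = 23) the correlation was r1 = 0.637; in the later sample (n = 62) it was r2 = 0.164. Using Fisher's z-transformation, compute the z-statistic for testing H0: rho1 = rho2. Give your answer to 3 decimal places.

2.271

Fisher z-transforms: z1 = atanh(0.637) = 0.753109, z2 = atanh(0.164) = 0.165495; difference d = 0.587614
Var(d) = 1/20 + 1/59 = 0.0500000 + 0.0169492 = 0.0669492
z = d/√Var(d) = 0.587614 / √0.0669492 = 0.587614 / 0.258745 = 2.271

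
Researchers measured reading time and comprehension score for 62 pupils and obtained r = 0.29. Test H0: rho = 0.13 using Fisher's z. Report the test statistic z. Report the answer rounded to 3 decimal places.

z_r = atanh(0.29) = 0.298566,  z_0 = atanh(0.13) = 0.130740
SE = 1/√(n−3) = 1/√59 = 0.130189
z = (z_r − z_0)/SE = (0.298566 − 0.130740) / 0.130189 = 0.167826 / 0.130189 = 1.289

1.289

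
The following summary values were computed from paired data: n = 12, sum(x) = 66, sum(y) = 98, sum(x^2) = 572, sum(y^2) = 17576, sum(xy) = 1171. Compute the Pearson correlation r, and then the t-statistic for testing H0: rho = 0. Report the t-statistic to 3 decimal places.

Numerator: nΣxy − (Σx)(Σy) = 12·1171 − (66)(98) = 7584
Denominator: √[(nΣx²−(Σx)²)(nΣy²−(Σy)²)]
  nΣx²−(Σx)² = 12·572 − 4356 = 2508;  nΣy²−(Σy)² = 12·17576 − 9604 = 201308
  √(2508·201308) = √504880464 = 22469.5453
r = 7584 / 22469.5453 = 0.3375
t = r·√(n−2)/√(1−r²) = 0.3375·√10 / √(1−0.113906) = 1.067269 / 0.941326 = 1.134

1.134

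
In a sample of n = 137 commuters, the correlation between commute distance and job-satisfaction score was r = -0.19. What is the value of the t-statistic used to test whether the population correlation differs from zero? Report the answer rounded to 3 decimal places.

1 − r² = 1 − 0.0361 = 0.9639;  √(1−r²) = 0.981784
√(n−2) = √135 = 11.618950
t = r·√(n−2)/√(1−r²) = -0.19 · 11.618950 / 0.981784 = -2.249

-2.249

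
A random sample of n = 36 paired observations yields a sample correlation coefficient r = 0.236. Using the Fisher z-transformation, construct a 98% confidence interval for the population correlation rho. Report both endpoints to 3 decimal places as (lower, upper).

z_r = atanh(0.236) = 0.240534;  SE = 1/√(n−3) = 1/√33 = 0.174078
z-limits: 0.240534 ± 2.326·0.174078 = 0.240534 ± 0.404905 = [-0.164371, 0.645439]
ρ-limits: (tanh -0.164371, tanh 0.645439) = (-0.163, 0.569)

(-0.163, 0.569)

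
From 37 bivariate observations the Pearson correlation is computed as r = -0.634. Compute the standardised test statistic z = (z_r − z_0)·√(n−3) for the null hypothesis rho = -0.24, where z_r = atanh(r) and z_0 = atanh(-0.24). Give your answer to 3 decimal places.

-2.935

z_r = atanh(-0.634) = -0.748076,  z_0 = atanh(-0.24) = -0.244774
SE = 1/√(n−3) = 1/√34 = 0.171499
z = (z_r − z_0)/SE = (-0.748076 − (-0.244774)) / 0.171499 = -0.503302 / 0.171499 = -2.935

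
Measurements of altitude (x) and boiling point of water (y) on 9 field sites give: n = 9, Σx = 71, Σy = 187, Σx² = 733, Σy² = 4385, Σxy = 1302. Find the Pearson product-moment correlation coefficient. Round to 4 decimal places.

S_xy = nΣxy − ΣxΣy = 9·1302 − 71·187 = 11718 − 13277 = -1559
S_xx = nΣx² − (Σx)² = 9·733 − 71² = 6597 − 5041 = 1556
S_yy = nΣy² − (Σy)² = 9·4385 − 187² = 39465 − 34969 = 4496
r = S_xy / √(S_xx·S_yy) = -1559 / √(1556·4496) = -1559 / √6995776 = -1559 / 2644.9529 = -0.5894

-0.5894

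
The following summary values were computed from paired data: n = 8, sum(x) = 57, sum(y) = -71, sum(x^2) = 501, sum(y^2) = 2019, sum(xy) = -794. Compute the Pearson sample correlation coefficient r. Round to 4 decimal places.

-0.7937

S_xy = nΣxy − ΣxΣy = 8·(-794) − 57·(-71) = -6352 − (-4047) = -2305
S_xx = nΣx² − (Σx)² = 8·501 − 57² = 4008 − 3249 = 759
S_yy = nΣy² − (Σy)² = 8·2019 − (-71)² = 16152 − 5041 = 11111
r = S_xy / √(S_xx·S_yy) = -2305 / √(759·11111) = -2305 / √8433249 = -2305 / 2904.0057 = -0.7937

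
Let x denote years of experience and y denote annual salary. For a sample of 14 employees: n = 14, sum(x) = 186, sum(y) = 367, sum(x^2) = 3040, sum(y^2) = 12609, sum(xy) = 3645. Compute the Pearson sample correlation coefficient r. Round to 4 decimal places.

-0.9440

Numerator: nΣxy − (Σx)(Σy) = 14·3645 − (186)(367) = -17232
Denominator: √[(nΣx²−(Σx)²)(nΣy²−(Σy)²)]
  nΣx²−(Σx)² = 14·3040 − 34596 = 7964;  nΣy²−(Σy)² = 14·12609 − 134689 = 41837
  √(7964·41837) = √333189868 = 18253.4892
r = -17232 / 18253.4892 = -0.9440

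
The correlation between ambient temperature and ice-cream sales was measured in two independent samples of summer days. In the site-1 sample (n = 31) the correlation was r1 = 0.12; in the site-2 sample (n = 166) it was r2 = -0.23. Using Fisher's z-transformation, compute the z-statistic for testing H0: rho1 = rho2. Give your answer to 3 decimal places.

1.734

z1 = atanh(0.12) = 0.120581,  z2 = atanh(-0.23) = -0.234189
SE = √(1/(n1−3) + 1/(n2−3)) = √(1/28 + 1/163) = √(0.0357143 + 0.0061350) = √0.0418493 = 0.204571
z = (z1 − z2)/SE = (0.120581 − (-0.234189)) / 0.204571 = 0.354770 / 0.204571 = 1.734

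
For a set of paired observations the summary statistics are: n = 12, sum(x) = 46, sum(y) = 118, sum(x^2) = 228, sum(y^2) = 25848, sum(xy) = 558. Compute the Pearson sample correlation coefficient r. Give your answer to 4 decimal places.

S_xy = nΣxy − ΣxΣy = 12·558 − 46·118 = 6696 − 5428 = 1268
S_xx = nΣx² − (Σx)² = 12·228 − 46² = 2736 − 2116 = 620
S_yy = nΣy² − (Σy)² = 12·25848 − 118² = 310176 − 13924 = 296252
r = S_xy / √(S_xx·S_yy) = 1268 / √(620·296252) = 1268 / √183676240 = 1268 / 13552.7208 = 0.0936

0.0936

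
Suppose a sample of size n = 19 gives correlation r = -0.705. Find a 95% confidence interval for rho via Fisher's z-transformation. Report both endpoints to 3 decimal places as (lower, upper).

(-0.878, -0.369)

Fisher z: z_r = atanh(r) = ½·ln((1+(-0.705))/(1−(-0.705))) = -0.877173
SE(z) = 1/√(n−3) = 1/√16 = 0.250000
95% ⇒ z* = 1.960; margin = 1.960·0.250000 = 0.490000
CI on z-scale: (-1.367173, -0.387173)
Back-transform: tanh(-1.367173) = -0.878046, tanh(-0.387173) = -0.368921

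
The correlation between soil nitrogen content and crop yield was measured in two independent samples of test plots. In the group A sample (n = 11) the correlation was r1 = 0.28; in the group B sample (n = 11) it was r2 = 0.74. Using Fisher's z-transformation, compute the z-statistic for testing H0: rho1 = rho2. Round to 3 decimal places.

z1 = atanh(0.28) = 0.287682,  z2 = atanh(0.74) = 0.950479
SE = √(1/(n1−3) + 1/(n2−3)) = √(1/8 + 1/8) = √(0.1250000 + 0.1250000) = √0.2500000 = 0.500000
z = (z1 − z2)/SE = (0.287682 − 0.950479) / 0.500000 = -0.662797 / 0.500000 = -1.326

-1.326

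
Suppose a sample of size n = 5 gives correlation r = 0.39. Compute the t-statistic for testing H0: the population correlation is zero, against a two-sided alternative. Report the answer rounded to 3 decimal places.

1 − r² = 1 − 0.1521 = 0.8479;  √(1−r²) = 0.920815
√(n−2) = √3 = 1.732051
t = r·√(n−2)/√(1−r²) = 0.39 · 1.732051 / 0.920815 = 0.734

0.734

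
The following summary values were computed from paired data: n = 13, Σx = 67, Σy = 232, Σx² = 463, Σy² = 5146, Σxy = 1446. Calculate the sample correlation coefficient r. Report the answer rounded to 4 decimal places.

0.7276

S_xy = nΣxy − ΣxΣy = 13·1446 − 67·232 = 18798 − 15544 = 3254
S_xx = nΣx² − (Σx)² = 13·463 − 67² = 6019 − 4489 = 1530
S_yy = nΣy² − (Σy)² = 13·5146 − 232² = 66898 − 53824 = 13074
r = S_xy / √(S_xx·S_yy) = 3254 / √(1530·13074) = 3254 / √20003220 = 3254 / 4472.4959 = 0.7276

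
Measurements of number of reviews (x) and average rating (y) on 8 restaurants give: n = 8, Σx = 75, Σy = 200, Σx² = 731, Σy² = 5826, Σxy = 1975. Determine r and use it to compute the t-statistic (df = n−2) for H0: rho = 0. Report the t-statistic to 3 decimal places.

2.146

Numerator: nΣxy − (Σx)(Σy) = 8·1975 − (75)(200) = 800
Denominator: √[(nΣx²−(Σx)²)(nΣy²−(Σy)²)]
  nΣx²−(Σx)² = 8·731 − 5625 = 223;  nΣy²−(Σy)² = 8·5826 − 40000 = 6608
  √(223·6608) = √1473584 = 1213.9127
r = 800 / 1213.9127 = 0.6590
t = r·√(n−2)/√(1−r²) = 0.6590·√6 / √(1−0.434281) = 1.614214 / 0.752143 = 2.146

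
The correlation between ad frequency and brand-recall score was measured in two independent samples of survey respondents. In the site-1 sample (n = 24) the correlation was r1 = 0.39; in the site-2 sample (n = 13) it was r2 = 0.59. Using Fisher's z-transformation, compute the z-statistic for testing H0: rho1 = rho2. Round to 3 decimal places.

-0.692

Fisher z-transforms: z1 = atanh(0.39) = 0.411800, z2 = atanh(0.59) = 0.677666; difference d = -0.265866
Var(d) = 1/21 + 1/10 = 0.0476190 + 0.1000000 = 0.1476190
z = d/√Var(d) = -0.265866 / √0.1476190 = -0.265866 / 0.384212 = -0.692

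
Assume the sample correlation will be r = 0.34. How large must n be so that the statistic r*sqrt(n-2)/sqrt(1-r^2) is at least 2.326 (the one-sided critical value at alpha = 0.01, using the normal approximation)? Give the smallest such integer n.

Need r·√(n−2)/√(1−r²) ≥ 2.326
√(n−2) ≥ 2.326·√(1−0.1156) / 0.34 = 2.326·0.940425 / 0.34 = 6.4336
n−2 ≥ 41.3912  ⇒  n ≥ 43.3912
Smallest integer n = 44

44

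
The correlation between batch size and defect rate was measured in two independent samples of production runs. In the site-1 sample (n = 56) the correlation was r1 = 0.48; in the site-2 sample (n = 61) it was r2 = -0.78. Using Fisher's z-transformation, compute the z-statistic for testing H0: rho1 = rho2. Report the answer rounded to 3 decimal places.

z1 = atanh(0.48) = 0.522984,  z2 = atanh(-0.78) = -1.045371
SE = √(1/(n1−3) + 1/(n2−3)) = √(1/53 + 1/58) = √(0.0188679 + 0.0172414) = √0.0361093 = 0.190024
z = (z1 − z2)/SE = (0.522984 − (-1.045371)) / 0.190024 = 1.568355 / 0.190024 = 8.253

8.253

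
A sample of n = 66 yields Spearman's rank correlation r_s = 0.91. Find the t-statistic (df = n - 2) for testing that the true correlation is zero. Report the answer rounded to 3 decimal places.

17.559

1 − r_s² = 1 − 0.8281 = 0.1719;  √(1−r_s²) = 0.414608
√(n−2) = √64 = 8.000000
t = r_s·√(n−2)/√(1−r_s²) = 0.91 · 8.000000 / 0.414608 = 17.559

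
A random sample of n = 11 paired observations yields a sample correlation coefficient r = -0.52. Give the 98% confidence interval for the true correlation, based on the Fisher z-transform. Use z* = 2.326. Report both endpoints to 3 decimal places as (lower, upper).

Fisher z: z_r = atanh(r) = ½·ln((1+(-0.52))/(1−(-0.52))) = -0.576340
SE(z) = 1/√(n−3) = 1/√8 = 0.353553
98% ⇒ z* = 2.326; margin = 2.326·0.353553 = 0.822364
CI on z-scale: (-1.398704, 0.246024)
Back-transform: tanh(-1.398704) = -0.885071, tanh(0.246024) = 0.241178

(-0.885, 0.241)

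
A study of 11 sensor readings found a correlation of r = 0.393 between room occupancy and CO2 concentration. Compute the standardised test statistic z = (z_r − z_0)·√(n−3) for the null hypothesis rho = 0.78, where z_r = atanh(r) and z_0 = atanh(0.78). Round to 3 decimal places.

-1.782

Fisher z: atanh(0.393) = 0.415343, atanh(0.78) = 1.045371
z = (z_r − z_0)·√(n−3) = (0.415343 − 1.045371)·√8 = -0.630028 · 2.828427 = -1.782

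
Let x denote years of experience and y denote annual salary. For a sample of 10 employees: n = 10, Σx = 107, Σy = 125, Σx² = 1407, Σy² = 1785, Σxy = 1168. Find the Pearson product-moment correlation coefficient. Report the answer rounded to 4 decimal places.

Numerator: nΣxy − (Σx)(Σy) = 10·1168 − (107)(125) = -1695
Denominator: √[(nΣx²−(Σx)²)(nΣy²−(Σy)²)]
  nΣx²−(Σx)² = 10·1407 − 11449 = 2621;  nΣy²−(Σy)² = 10·1785 − 15625 = 2225
  √(2621·2225) = √5831725 = 2414.8965
r = -1695 / 2414.8965 = -0.7019

-0.7019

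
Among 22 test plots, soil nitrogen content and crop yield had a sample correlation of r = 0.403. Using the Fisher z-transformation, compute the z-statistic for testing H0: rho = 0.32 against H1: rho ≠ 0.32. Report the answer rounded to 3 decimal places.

Fisher z: atanh(0.403) = 0.427225, atanh(0.32) = 0.331647
z = (z_r − z_0)·√(n−3) = (0.427225 − 0.331647)·√19 = 0.095578 · 4.358899 = 0.417

0.417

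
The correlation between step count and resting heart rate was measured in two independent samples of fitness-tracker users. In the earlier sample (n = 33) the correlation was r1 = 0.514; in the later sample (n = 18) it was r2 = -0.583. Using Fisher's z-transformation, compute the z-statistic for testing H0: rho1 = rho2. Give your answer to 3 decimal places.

z1 = atanh(0.514) = 0.568151,  z2 = atanh(-0.583) = -0.666995
SE = √(1/(n1−3) + 1/(n2−3)) = √(1/30 + 1/15) = √(0.0333333 + 0.0666667) = √0.1000000 = 0.316228
z = (z1 − z2)/SE = (0.568151 − (-0.666995)) / 0.316228 = 1.235146 / 0.316228 = 3.906

3.906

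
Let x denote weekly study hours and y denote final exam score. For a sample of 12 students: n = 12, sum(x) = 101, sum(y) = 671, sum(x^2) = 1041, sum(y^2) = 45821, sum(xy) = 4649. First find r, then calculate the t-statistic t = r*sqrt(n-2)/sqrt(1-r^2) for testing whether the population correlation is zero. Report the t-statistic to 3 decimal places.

-4.119

S_xy = nΣxy − ΣxΣy = 12·4649 − 101·671 = 55788 − 67771 = -11983
S_xx = nΣx² − (Σx)² = 12·1041 − 101² = 12492 − 10201 = 2291
S_yy = nΣy² − (Σy)² = 12·45821 − 671² = 549852 − 450241 = 99611
r = S_xy / √(S_xx·S_yy) = -11983 / √(2291·99611) = -11983 / √228208801 = -11983 / 15106.5814 = -0.7932
t = r·√(n−2)/√(1−r²) = -0.7932·√10 / √(1−0.629166) = -2.508319 / 0.608961 = -4.119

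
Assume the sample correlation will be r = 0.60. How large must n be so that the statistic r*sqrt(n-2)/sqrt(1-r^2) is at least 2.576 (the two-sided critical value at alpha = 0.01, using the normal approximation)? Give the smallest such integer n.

Need r·√(n−2)/√(1−r²) ≥ 2.576
√(n−2) ≥ 2.576·√(1−0.3600) / 0.60 = 2.576·0.800000 / 0.60 = 3.4347
n−2 ≥ 11.7972  ⇒  n ≥ 13.7972
Smallest integer n = 14

14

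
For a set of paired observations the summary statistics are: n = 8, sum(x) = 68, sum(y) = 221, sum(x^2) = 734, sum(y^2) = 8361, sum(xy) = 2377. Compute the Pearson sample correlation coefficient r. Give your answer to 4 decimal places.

Numerator: nΣxy − (Σx)(Σy) = 8·2377 − (68)(221) = 3988
Denominator: √[(nΣx²−(Σx)²)(nΣy²−(Σy)²)]
  nΣx²−(Σx)² = 8·734 − 4624 = 1248;  nΣy²−(Σy)² = 8·8361 − 48841 = 18047
  √(1248·18047) = √22522656 = 4745.8040
r = 3988 / 4745.8040 = 0.8403

0.8403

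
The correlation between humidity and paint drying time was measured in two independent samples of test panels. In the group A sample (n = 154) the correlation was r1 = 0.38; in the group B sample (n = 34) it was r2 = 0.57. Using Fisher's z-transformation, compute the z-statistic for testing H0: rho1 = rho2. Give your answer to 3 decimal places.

Fisher z-transforms: z1 = atanh(0.38) = 0.400060, z2 = atanh(0.57) = 0.647523; difference d = -0.247463
Var(d) = 1/151 + 1/31 = 0.0066225 + 0.0322581 = 0.0388806
z = d/√Var(d) = -0.247463 / √0.0388806 = -0.247463 / 0.197182 = -1.255

-1.255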